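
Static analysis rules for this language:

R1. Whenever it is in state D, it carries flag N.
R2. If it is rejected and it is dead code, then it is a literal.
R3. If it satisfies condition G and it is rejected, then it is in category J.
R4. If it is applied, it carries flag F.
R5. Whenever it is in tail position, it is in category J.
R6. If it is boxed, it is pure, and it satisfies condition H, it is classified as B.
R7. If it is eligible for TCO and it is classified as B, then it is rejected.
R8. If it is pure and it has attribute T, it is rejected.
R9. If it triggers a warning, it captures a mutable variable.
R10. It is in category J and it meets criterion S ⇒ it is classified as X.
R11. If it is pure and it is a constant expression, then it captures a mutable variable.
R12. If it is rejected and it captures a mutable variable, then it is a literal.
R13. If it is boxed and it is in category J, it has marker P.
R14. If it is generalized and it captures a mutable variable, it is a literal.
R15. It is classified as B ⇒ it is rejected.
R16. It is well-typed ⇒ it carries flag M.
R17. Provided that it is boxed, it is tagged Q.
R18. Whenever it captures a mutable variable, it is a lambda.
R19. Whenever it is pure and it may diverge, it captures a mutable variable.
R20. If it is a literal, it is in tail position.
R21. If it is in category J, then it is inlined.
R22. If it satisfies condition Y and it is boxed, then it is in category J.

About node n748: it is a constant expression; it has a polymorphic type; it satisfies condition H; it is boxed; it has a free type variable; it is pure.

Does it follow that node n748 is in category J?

Yes

By R6 (it is boxed, it is pure, it satisfies condition H): it is classified as B.
By R11 (it is pure, it is a constant expression): it captures a mutable variable.
By R15 (it is classified as B): it is rejected.
By R12 (it is rejected, it captures a mutable variable): it is a literal.
By R20 (it is a literal): it is in tail position.
By R5 (it is in tail position): it is in category J.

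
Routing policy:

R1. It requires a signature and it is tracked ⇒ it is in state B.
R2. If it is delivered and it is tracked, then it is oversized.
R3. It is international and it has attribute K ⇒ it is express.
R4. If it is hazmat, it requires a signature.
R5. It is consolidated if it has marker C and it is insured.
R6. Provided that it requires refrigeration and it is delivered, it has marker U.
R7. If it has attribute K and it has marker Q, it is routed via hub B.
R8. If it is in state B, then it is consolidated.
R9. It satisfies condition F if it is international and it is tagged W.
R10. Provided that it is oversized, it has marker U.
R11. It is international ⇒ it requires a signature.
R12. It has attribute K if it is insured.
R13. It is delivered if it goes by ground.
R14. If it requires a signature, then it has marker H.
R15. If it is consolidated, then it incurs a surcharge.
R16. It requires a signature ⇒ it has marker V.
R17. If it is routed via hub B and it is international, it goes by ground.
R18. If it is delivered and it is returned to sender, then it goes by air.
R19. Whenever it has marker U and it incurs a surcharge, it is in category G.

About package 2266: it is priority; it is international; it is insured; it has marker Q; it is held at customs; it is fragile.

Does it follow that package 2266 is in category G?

Forward chaining from the given facts derives: requires a signature, has attribute K, has marker H, has marker V, is express, is routed via hub B, goes by ground, is delivered.
The only rule concluding "it is in category G" is R19, which needs "it has marker U"; that is never established.

No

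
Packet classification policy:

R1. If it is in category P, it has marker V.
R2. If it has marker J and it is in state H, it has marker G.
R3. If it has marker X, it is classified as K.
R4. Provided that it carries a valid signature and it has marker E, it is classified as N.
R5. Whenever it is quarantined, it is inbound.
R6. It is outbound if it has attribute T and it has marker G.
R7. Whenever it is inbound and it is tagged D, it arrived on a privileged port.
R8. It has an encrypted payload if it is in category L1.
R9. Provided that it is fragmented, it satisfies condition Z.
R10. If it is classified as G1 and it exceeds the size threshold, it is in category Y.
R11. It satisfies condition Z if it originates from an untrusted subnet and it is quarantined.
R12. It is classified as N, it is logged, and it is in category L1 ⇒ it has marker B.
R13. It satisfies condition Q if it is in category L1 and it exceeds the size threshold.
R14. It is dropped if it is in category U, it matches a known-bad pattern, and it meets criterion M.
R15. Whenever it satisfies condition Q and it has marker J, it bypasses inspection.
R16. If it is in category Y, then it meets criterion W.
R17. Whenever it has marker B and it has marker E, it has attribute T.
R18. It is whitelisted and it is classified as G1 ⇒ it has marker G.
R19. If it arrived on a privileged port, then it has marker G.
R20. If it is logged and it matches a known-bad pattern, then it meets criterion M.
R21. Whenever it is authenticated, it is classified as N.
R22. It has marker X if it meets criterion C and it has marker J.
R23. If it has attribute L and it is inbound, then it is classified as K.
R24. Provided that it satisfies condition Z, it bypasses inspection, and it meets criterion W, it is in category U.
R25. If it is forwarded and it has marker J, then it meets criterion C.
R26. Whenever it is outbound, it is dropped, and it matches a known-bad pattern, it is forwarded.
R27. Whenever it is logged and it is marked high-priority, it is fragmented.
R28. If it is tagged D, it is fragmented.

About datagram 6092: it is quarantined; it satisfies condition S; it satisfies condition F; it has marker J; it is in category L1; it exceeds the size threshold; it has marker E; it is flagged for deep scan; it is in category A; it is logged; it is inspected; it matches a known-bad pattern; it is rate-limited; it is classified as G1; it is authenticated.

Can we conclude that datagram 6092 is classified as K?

Forward chaining from the given facts derives: is inbound, has an encrypted payload, is in category Y, satisfies condition Q, bypasses inspection, meets criterion W, meets criterion M, is classified as N, has marker B, has attribute T.
Rules concluding "it is classified as K": R3 needs "it has marker X"; R23 needs "it has attribute L" — none of these are established.

No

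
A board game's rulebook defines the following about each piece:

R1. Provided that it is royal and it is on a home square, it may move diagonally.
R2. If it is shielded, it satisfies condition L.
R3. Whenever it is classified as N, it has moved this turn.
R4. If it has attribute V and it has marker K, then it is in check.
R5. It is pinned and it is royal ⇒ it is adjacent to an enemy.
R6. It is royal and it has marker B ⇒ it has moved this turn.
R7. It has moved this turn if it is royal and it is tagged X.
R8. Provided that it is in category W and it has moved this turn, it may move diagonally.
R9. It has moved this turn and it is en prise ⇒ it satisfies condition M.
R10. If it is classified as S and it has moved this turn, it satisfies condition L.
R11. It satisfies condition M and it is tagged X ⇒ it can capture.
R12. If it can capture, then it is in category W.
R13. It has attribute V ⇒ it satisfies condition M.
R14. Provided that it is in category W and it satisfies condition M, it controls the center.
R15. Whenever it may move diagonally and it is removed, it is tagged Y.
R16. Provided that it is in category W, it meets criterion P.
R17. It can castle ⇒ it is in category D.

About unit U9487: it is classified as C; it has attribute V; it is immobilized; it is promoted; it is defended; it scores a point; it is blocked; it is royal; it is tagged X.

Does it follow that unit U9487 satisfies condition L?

Forward chaining from the given facts derives: has moved this turn, satisfies condition M, can capture, is in category W, controls the center, meets criterion P, may move diagonally.
Rules concluding "it satisfies condition L": R2 needs "it is shielded"; R10 needs "it is classified as S" — none of these are established.

No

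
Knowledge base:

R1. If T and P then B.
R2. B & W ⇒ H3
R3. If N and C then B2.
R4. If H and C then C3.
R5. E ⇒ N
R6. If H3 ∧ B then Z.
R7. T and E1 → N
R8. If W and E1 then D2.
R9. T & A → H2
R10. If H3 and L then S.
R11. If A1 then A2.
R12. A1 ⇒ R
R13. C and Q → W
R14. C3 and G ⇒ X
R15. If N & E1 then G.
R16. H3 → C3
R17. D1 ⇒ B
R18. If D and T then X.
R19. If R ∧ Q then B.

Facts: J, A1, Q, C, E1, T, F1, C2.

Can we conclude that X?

Yes

N  (by R7: T, E1)
R  (by R12: A1)
W  (by R13: C, Q)
G  (by R15: N, E1)
B  (by R19: R, Q)
H3  (by R2: B, W)
C3  (by R16: H3)
X  (by R14: C3, G)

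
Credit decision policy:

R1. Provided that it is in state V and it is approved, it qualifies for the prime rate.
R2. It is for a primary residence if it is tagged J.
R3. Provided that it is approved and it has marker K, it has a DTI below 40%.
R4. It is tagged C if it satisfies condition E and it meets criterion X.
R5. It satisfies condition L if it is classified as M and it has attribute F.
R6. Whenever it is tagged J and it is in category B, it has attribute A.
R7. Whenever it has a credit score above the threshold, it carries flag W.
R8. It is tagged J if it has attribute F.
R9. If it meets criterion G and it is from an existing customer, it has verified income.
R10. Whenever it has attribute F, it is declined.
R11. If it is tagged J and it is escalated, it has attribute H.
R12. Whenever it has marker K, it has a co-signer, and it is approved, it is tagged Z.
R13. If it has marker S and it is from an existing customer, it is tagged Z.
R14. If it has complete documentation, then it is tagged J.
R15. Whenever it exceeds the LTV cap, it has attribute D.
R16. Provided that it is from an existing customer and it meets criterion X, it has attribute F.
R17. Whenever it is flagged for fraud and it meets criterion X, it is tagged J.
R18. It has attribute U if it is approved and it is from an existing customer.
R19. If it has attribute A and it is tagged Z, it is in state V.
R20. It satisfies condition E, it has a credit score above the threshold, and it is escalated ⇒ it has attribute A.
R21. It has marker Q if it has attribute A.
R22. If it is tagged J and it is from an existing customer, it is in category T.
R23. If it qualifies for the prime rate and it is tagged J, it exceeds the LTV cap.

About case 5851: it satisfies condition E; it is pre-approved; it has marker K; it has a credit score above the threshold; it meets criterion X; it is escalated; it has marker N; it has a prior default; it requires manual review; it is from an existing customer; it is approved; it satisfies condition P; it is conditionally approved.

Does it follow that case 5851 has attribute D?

Forward chaining from the given facts derives: has a DTI below 40%, is tagged C, carries flag W, has attribute F, has attribute U, has attribute A, has marker Q, is tagged J, is declined, has attribute H, is in category T, is for a primary residence.
The only rule concluding "it has attribute D" is R15, which needs "it exceeds the LTV cap"; that is never established.

No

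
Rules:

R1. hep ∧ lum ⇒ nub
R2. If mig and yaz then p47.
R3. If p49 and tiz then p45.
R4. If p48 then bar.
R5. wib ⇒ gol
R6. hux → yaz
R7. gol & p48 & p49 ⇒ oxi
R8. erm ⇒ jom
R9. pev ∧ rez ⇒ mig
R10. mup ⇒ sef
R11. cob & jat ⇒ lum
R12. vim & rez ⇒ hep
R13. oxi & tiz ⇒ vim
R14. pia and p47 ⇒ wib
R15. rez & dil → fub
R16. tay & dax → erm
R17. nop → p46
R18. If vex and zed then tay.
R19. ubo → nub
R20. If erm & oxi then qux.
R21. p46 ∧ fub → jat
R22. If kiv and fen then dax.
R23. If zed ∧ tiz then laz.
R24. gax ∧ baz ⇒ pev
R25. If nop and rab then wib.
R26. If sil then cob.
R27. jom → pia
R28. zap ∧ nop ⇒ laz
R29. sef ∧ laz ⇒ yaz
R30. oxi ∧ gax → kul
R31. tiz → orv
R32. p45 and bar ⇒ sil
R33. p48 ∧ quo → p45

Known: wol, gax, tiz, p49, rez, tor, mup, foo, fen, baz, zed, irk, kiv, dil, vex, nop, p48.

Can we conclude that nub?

p45  (by R3: p49, tiz)
bar  (by R4: p48)
sef  (by R10: mup)
fub  (by R15: rez, dil)
p46  (by R17: nop)
tay  (by R18: vex, zed)
jat  (by R21: p46, fub)
dax  (by R22: kiv, fen)
laz  (by R23: zed, tiz)
pev  (by R24: gax, baz)
yaz  (by R29: sef, laz)
sil  (by R32: p45, bar)
mig  (by R9: pev, rez)
erm  (by R16: tay, dax)
cob  (by R26: sil)
p47  (by R2: mig, yaz)
jom  (by R8: erm)
lum  (by R11: cob, jat)
pia  (by R27: jom)
wib  (by R14: pia, p47)
gol  (by R5: wib)
oxi  (by R7: gol, p48, p49)
vim  (by R13: oxi, tiz)
hep  (by R12: vim, rez)
nub  (by R1: hep, lum)

Yes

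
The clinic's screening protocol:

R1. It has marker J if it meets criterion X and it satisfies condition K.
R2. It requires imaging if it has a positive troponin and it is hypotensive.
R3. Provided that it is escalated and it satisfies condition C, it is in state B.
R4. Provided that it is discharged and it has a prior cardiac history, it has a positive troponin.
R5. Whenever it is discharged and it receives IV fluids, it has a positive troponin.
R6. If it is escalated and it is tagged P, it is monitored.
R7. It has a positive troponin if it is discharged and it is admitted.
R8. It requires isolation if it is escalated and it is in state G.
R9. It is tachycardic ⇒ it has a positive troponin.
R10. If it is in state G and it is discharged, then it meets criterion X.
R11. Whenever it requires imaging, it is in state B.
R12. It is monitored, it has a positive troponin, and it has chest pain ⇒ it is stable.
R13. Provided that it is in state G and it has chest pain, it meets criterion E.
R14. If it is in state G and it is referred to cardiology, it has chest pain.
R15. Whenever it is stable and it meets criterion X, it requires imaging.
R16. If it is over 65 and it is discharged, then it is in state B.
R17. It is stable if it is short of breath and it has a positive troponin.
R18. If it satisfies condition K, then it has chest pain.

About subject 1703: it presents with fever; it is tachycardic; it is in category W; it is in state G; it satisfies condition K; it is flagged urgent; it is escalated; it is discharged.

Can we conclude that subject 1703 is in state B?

No

Forward chaining from the given facts derives: requires isolation, has a positive troponin, meets criterion X, has chest pain, has marker J, meets criterion E.
Rules concluding "it is in state B": R3 needs "it satisfies condition C"; R11 needs "it requires imaging"; R16 needs "it is over 65" — none of these are established.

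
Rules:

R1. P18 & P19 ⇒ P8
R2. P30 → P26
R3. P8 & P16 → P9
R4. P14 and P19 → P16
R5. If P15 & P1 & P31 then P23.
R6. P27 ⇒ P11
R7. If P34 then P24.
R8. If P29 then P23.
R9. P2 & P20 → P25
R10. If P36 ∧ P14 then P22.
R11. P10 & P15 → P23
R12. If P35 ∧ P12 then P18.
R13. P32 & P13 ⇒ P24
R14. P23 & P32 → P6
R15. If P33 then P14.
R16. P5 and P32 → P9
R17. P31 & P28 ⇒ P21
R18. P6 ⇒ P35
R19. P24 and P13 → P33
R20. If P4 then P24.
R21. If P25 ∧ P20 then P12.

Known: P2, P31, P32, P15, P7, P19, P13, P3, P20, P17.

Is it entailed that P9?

No

Forward chaining from the given facts derives: P25, P24, P33, P12, P14, P16.
Rules concluding P9: R3 needs P8; R16 needs P5 — none of these are established.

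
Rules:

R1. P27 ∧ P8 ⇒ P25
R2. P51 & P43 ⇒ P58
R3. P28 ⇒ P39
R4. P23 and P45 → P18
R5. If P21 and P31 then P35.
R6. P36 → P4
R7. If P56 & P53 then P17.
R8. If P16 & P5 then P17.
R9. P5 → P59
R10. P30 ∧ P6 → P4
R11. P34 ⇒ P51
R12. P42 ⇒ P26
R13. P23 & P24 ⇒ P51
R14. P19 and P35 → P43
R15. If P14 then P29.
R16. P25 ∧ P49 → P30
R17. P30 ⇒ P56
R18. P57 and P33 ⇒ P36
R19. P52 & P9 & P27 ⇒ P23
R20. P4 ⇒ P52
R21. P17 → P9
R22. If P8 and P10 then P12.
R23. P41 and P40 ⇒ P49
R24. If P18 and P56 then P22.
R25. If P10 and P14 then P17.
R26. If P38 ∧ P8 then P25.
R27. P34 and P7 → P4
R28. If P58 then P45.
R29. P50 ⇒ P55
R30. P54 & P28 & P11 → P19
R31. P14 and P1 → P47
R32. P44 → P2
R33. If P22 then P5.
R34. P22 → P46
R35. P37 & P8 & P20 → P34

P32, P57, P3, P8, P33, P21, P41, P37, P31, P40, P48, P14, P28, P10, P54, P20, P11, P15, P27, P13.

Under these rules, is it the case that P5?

Yes

P25  (by R1: P27, P8)
P35  (by R5: P21, P31)
P36  (by R18: P57, P33)
P49  (by R23: P41, P40)
P17  (by R25: P10, P14)
P19  (by R30: P54, P28, P11)
P34  (by R35: P37, P8, P20)
P4  (by R6: P36)
P51  (by R11: P34)
P43  (by R14: P19, P35)
P30  (by R16: P25, P49)
P56  (by R17: P30)
P52  (by R20: P4)
P9  (by R21: P17)
P58  (by R2: P51, P43)
P23  (by R19: P52, P9, P27)
P45  (by R28: P58)
P18  (by R4: P23, P45)
P22  (by R24: P18, P56)
P5  (by R33: P22)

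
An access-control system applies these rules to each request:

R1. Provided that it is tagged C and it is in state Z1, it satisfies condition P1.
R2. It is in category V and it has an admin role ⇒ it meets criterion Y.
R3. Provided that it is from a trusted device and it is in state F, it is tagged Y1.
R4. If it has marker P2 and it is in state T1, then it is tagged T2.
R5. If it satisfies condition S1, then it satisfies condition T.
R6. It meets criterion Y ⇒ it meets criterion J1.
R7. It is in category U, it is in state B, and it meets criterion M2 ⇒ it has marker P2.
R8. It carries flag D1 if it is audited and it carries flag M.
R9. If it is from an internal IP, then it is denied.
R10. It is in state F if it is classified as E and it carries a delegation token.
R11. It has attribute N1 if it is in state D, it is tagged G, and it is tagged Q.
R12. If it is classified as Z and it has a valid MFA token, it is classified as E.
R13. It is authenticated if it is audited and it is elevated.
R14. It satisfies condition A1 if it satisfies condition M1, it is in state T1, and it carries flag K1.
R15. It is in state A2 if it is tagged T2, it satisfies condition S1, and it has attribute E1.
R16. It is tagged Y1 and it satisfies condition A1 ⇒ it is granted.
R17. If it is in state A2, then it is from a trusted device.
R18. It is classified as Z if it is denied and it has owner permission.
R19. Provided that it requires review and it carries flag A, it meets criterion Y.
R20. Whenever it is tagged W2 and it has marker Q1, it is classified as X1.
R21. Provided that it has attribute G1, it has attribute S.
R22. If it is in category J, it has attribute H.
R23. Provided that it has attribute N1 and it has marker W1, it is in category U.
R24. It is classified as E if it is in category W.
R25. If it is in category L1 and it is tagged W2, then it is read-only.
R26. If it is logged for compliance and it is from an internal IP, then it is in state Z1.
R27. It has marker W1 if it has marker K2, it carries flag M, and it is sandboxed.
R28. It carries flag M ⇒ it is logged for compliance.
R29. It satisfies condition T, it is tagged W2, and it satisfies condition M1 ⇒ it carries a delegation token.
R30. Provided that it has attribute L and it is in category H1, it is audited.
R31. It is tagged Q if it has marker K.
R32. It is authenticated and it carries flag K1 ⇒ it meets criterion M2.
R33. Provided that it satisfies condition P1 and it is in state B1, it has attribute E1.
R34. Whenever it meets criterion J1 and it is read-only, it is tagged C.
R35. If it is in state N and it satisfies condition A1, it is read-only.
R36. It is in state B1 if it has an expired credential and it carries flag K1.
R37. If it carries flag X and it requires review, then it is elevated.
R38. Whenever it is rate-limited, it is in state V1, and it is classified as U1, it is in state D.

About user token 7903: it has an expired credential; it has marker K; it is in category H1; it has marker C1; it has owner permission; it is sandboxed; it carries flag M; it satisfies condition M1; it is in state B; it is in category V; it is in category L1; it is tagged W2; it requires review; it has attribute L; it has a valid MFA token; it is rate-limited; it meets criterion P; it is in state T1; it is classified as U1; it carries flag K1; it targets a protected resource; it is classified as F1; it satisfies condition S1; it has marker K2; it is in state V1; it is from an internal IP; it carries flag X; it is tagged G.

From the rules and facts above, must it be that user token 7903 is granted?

No

Forward chaining from the given facts derives: satisfies condition T, is denied, satisfies condition A1, is classified as Z, is read-only, has marker W1, is logged for compliance, carries a delegation token, is audited, is tagged Q, is in state B1, is elevated, is in state D, carries flag D1, has attribute N1, is classified as E, is authenticated, is in category U, is in state Z1, meets criterion M2, has marker P2, is in state F, is tagged T2.
The only rule concluding "it is granted" is R16, which needs "it is tagged Y1"; that is never established.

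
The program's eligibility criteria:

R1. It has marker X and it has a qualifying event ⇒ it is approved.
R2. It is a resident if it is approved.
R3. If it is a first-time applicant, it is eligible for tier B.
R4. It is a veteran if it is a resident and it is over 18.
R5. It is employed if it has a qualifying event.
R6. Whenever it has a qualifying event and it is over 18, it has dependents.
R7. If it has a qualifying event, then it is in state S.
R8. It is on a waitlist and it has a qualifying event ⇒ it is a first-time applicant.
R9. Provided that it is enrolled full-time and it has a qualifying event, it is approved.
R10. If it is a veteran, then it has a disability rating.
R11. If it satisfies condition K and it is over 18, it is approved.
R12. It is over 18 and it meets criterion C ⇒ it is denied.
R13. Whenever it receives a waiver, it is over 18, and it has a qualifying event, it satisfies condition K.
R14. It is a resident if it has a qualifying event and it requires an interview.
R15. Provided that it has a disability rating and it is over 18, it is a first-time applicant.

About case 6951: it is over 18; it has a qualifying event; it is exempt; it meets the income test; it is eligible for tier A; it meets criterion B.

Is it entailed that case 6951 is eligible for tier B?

No

Forward chaining from the given facts derives: is employed, has dependents, is in state S.
The only rule concluding "it is eligible for tier B" is R3, which needs "it is a first-time applicant"; that is never established.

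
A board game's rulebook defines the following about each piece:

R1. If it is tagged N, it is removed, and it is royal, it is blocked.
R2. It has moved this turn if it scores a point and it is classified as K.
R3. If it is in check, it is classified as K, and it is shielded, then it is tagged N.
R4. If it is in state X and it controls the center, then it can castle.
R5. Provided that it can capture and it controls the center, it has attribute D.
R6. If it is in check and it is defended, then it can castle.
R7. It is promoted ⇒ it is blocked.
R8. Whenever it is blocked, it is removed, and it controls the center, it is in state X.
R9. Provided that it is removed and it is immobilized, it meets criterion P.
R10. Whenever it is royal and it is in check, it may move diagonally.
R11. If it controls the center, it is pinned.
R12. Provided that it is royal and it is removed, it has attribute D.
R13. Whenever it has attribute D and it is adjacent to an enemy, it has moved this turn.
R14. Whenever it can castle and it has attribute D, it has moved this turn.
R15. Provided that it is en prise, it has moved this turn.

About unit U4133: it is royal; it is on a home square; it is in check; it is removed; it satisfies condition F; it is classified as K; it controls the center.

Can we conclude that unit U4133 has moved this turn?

Forward chaining from the given facts derives: may move diagonally, is pinned, has attribute D.
Rules concluding "it has moved this turn": R2 needs "it scores a point"; R13 needs "it is adjacent to an enemy"; R14 needs "it can castle"; R15 needs "it is en prise" — none of these are established.

No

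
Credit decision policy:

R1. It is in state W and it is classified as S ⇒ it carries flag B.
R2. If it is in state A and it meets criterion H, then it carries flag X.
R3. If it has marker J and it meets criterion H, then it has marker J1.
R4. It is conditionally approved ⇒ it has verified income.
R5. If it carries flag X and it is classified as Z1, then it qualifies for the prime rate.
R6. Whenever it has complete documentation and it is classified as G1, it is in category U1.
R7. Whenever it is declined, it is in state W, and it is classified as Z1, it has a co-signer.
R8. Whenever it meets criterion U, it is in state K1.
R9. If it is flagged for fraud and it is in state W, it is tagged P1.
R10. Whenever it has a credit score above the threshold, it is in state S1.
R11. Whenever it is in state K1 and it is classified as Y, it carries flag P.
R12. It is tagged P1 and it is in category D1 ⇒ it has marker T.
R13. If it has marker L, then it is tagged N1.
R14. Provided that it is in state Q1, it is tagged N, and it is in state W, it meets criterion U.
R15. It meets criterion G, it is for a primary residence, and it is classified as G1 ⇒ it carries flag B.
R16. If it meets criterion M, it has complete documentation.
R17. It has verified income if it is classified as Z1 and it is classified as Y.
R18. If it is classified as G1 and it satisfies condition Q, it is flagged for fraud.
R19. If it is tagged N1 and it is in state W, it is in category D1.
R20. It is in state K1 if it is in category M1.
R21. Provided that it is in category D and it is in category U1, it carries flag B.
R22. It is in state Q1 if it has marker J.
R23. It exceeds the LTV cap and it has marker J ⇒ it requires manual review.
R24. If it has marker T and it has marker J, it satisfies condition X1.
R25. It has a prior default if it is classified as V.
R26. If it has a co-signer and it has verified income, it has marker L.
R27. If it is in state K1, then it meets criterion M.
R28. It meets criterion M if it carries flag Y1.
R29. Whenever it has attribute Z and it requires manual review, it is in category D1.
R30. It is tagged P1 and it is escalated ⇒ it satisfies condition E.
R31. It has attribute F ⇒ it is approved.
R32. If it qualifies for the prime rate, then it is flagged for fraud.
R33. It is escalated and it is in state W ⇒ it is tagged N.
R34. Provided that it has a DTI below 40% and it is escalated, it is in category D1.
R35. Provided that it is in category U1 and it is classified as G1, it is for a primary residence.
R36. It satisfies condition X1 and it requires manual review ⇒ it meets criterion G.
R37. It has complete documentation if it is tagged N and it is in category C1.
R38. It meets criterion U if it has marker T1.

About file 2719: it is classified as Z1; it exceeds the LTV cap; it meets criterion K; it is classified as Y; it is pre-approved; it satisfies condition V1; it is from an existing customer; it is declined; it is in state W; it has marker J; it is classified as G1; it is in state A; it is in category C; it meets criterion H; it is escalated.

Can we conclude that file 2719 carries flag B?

Yes

By R2 (it is in state A, it meets criterion H): it carries flag X.
By R5 (it carries flag X, it is classified as Z1): it qualifies for the prime rate.
By R7 (it is declined, it is in state W, it is classified as Z1): it has a co-signer.
By R17 (it is classified as Z1, it is classified as Y): it has verified income.
By R22 (it has marker J): it is in state Q1.
By R23 (it exceeds the LTV cap, it has marker J): it requires manual review.
By R26 (it has a co-signer, it has verified income): it has marker L.
By R32 (it qualifies for the prime rate): it is flagged for fraud.
By R33 (it is escalated, it is in state W): it is tagged N.
By R9 (it is flagged for fraud, it is in state W): it is tagged P1.
By R13 (it has marker L): it is tagged N1.
By R14 (it is in state Q1, it is tagged N, it is in state W): it meets criterion U.
By R19 (it is tagged N1, it is in state W): it is in category D1.
By R8 (it meets criterion U): it is in state K1.
By R12 (it is tagged P1, it is in category D1): it has marker T.
By R24 (it has marker T, it has marker J): it satisfies condition X1.
By R27 (it is in state K1): it meets criterion M.
By R36 (it satisfies condition X1, it requires manual review): it meets criterion G.
By R16 (it meets criterion M): it has complete documentation.
By R6 (it has complete documentation, it is classified as G1): it is in category U1.
By R35 (it is in category U1, it is classified as G1): it is for a primary residence.
By R15 (it meets criterion G, it is for a primary residence, it is classified as G1): it carries flag B.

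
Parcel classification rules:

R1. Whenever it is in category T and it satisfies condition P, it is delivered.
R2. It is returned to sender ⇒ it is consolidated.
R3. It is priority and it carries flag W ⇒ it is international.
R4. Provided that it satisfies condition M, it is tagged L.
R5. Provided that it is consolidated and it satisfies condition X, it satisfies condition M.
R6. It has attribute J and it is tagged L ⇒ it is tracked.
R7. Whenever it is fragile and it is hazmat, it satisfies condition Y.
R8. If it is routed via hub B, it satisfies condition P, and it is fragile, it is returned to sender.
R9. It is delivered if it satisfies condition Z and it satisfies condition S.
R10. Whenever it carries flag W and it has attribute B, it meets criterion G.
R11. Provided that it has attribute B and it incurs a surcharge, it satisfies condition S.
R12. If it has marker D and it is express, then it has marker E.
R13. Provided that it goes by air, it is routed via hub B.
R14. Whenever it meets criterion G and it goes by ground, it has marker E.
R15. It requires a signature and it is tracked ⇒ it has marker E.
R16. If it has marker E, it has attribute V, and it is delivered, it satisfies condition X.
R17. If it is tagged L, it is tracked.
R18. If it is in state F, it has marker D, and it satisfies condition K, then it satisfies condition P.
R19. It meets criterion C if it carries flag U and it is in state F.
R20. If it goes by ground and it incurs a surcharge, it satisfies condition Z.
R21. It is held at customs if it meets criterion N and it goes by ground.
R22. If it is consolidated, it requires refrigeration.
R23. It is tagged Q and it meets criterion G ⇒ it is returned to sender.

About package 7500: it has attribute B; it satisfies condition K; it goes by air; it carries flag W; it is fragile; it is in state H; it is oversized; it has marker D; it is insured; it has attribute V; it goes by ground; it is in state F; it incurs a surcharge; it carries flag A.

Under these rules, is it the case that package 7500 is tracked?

By R10 (it carries flag W, it has attribute B): it meets criterion G.
By R11 (it has attribute B, it incurs a surcharge): it satisfies condition S.
By R13 (it goes by air): it is routed via hub B.
By R14 (it meets criterion G, it goes by ground): it has marker E.
By R18 (it is in state F, it has marker D, it satisfies condition K): it satisfies condition P.
By R20 (it goes by ground, it incurs a surcharge): it satisfies condition Z.
By R8 (it is routed via hub B, it satisfies condition P, it is fragile): it is returned to sender.
By R9 (it satisfies condition Z, it satisfies condition S): it is delivered.
By R16 (it has marker E, it has attribute V, it is delivered): it satisfies condition X.
By R2 (it is returned to sender): it is consolidated.
By R5 (it is consolidated, it satisfies condition X): it satisfies condition M.
By R4 (it satisfies condition M): it is tagged L.
By R17 (it is tagged L): it is tracked.

Yes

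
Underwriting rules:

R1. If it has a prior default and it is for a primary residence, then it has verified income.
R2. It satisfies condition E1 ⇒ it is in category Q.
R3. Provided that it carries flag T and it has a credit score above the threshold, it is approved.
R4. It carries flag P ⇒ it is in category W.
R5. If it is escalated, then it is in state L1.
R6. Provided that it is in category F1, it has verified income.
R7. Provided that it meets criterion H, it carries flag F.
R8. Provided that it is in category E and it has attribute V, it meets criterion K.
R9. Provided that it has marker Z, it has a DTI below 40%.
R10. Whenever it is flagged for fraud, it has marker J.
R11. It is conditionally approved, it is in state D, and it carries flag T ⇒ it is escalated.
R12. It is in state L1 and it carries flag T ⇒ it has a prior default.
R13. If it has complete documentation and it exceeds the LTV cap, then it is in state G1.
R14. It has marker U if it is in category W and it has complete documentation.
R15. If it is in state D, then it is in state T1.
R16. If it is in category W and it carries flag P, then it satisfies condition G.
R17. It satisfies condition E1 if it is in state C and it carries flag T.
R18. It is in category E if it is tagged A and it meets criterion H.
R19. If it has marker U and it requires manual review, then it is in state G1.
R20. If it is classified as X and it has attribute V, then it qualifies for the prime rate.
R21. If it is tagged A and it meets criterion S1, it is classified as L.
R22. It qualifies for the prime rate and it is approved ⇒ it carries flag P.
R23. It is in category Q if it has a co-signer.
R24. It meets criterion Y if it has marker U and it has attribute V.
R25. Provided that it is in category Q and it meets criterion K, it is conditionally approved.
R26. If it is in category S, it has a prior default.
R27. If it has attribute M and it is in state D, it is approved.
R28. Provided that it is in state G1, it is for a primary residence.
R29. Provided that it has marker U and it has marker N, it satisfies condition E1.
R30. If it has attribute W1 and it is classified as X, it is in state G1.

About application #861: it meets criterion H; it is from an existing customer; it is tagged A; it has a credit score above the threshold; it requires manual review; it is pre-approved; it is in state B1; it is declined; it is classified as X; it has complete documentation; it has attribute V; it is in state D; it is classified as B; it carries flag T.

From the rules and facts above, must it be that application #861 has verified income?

No

Forward chaining from the given facts derives: is approved, carries flag F, is in state T1, is in category E, qualifies for the prime rate, carries flag P, is in category W, meets criterion K, has marker U, satisfies condition G, is in state G1, meets criterion Y, is for a primary residence.
Rules concluding "it has verified income": R1 needs "it has a prior default"; R6 needs "it is in category F1" — none of these are established.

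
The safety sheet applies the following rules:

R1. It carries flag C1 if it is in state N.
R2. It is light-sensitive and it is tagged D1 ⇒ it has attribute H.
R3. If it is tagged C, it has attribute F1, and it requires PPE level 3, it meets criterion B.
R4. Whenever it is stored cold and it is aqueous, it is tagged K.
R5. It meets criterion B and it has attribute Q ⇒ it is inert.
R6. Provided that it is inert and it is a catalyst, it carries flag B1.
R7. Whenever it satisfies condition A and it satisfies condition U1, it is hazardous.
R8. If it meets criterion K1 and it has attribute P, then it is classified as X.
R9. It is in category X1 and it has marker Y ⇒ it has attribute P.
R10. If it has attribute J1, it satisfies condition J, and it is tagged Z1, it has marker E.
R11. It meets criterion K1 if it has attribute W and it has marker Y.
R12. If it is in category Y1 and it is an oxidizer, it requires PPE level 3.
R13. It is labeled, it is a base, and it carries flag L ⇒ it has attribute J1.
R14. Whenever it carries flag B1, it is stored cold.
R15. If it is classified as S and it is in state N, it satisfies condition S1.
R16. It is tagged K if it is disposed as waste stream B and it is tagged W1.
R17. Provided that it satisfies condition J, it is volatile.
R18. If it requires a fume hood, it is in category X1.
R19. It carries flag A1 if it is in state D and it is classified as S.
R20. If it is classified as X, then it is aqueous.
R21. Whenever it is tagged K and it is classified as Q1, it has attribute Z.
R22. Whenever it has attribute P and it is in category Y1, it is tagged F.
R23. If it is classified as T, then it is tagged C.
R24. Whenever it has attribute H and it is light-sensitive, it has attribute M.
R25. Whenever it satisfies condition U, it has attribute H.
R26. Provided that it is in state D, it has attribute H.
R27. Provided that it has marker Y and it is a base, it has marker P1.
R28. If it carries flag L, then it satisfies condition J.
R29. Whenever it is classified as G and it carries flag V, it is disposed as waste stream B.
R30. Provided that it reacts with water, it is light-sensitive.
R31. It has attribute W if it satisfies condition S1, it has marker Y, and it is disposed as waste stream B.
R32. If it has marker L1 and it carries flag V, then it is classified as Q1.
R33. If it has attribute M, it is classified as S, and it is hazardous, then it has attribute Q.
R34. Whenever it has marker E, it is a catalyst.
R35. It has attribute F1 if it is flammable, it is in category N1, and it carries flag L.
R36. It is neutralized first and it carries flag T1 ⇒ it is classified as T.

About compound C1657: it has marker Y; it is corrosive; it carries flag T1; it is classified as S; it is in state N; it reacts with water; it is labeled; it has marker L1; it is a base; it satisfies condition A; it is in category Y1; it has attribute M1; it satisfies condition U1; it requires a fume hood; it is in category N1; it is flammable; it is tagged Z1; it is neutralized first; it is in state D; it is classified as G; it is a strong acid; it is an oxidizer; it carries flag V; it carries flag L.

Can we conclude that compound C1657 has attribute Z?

By R7 (it satisfies condition A, it satisfies condition U1): it is hazardous.
By R12 (it is in category Y1, it is an oxidizer): it requires PPE level 3.
By R13 (it is labeled, it is a base, it carries flag L): it has attribute J1.
By R15 (it is classified as S, it is in state N): it satisfies condition S1.
By R18 (it requires a fume hood): it is in category X1.
By R26 (it is in state D): it has attribute H.
By R28 (it carries flag L): it satisfies condition J.
By R29 (it is classified as G, it carries flag V): it is disposed as waste stream B.
By R30 (it reacts with water): it is light-sensitive.
By R31 (it satisfies condition S1, it has marker Y, it is disposed as waste stream B): it has attribute W.
By R32 (it has marker L1, it carries flag V): it is classified as Q1.
By R35 (it is flammable, it is in category N1, it carries flag L): it has attribute F1.
By R36 (it is neutralized first, it carries flag T1): it is classified as T.
By R9 (it is in category X1, it has marker Y): it has attribute P.
By R10 (it has attribute J1, it satisfies condition J, it is tagged Z1): it has marker E.
By R11 (it has attribute W, it has marker Y): it meets criterion K1.
By R23 (it is classified as T): it is tagged C.
By R24 (it has attribute H, it is light-sensitive): it has attribute M.
By R33 (it has attribute M, it is classified as S, it is hazardous): it has attribute Q.
By R34 (it has marker E): it is a catalyst.
By R3 (it is tagged C, it has attribute F1, it requires PPE level 3): it meets criterion B.
By R5 (it meets criterion B, it has attribute Q): it is inert.
By R6 (it is inert, it is a catalyst): it carries flag B1.
By R8 (it meets criterion K1, it has attribute P): it is classified as X.
By R14 (it carries flag B1): it is stored cold.
By R20 (it is classified as X): it is aqueous.
By R4 (it is stored cold, it is aqueous): it is tagged K.
By R21 (it is tagged K, it is classified as Q1): it has attribute Z.

Yes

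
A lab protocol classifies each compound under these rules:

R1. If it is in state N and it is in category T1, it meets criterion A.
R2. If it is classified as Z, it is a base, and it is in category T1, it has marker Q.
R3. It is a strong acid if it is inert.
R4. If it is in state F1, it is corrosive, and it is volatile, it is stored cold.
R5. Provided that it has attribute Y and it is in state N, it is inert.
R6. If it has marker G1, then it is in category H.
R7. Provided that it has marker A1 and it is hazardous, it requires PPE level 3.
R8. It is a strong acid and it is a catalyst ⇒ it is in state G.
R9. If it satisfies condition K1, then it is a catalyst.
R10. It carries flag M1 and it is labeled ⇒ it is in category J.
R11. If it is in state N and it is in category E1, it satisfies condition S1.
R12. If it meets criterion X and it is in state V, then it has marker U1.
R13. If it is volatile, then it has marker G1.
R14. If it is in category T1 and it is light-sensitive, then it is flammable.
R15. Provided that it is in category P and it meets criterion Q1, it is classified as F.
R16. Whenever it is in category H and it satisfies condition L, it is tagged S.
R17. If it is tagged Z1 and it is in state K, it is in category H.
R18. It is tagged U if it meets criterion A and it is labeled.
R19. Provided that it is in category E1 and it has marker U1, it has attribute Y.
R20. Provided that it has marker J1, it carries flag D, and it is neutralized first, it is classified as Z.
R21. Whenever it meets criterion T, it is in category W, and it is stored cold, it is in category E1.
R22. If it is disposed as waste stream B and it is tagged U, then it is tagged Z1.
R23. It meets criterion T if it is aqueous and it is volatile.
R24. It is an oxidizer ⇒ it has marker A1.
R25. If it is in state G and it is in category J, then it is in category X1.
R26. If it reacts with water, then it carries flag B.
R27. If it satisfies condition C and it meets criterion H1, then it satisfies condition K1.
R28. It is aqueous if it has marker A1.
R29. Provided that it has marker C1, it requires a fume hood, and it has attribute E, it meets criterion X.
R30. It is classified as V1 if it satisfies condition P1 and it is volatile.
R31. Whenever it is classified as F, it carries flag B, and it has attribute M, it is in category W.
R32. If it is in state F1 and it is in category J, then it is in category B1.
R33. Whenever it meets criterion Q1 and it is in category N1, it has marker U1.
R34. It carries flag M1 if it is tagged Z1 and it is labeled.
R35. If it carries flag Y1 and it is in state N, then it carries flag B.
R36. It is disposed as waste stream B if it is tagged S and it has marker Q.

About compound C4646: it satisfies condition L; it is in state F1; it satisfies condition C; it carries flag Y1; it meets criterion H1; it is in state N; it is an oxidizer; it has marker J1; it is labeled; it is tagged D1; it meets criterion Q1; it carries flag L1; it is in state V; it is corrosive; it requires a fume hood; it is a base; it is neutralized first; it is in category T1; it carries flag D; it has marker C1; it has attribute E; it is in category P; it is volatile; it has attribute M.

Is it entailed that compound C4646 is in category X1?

Yes

By R1 (it is in state N, it is in category T1): it meets criterion A.
By R4 (it is in state F1, it is corrosive, it is volatile): it is stored cold.
By R13 (it is volatile): it has marker G1.
By R15 (it is in category P, it meets criterion Q1): it is classified as F.
By R18 (it meets criterion A, it is labeled): it is tagged U.
By R20 (it has marker J1, it carries flag D, it is neutralized first): it is classified as Z.
By R24 (it is an oxidizer): it has marker A1.
By R27 (it satisfies condition C, it meets criterion H1): it satisfies condition K1.
By R28 (it has marker A1): it is aqueous.
By R29 (it has marker C1, it requires a fume hood, it has attribute E): it meets criterion X.
By R35 (it carries flag Y1, it is in state N): it carries flag B.
By R2 (it is classified as Z, it is a base, it is in category T1): it has marker Q.
By R6 (it has marker G1): it is in category H.
By R9 (it satisfies condition K1): it is a catalyst.
By R12 (it meets criterion X, it is in state V): it has marker U1.
By R16 (it is in category H, it satisfies condition L): it is tagged S.
By R23 (it is aqueous, it is volatile): it meets criterion T.
By R31 (it is classified as F, it carries flag B, it has attribute M): it is in category W.
By R36 (it is tagged S, it has marker Q): it is disposed as waste stream B.
By R21 (it meets criterion T, it is in category W, it is stored cold): it is in category E1.
By R22 (it is disposed as waste stream B, it is tagged U): it is tagged Z1.
By R34 (it is tagged Z1, it is labeled): it carries flag M1.
By R10 (it carries flag M1, it is labeled): it is in category J.
By R19 (it is in category E1, it has marker U1): it has attribute Y.
By R5 (it has attribute Y, it is in state N): it is inert.
By R3 (it is inert): it is a strong acid.
By R8 (it is a strong acid, it is a catalyst): it is in state G.
By R25 (it is in state G, it is in category J): it is in category X1.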